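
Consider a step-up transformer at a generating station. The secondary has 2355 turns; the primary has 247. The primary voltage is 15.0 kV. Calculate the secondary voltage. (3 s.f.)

V_s/V_p = N_s/N_p, so V_s = 15000 × 2355/247 = 143000 V.

V_s ≈ 143000 V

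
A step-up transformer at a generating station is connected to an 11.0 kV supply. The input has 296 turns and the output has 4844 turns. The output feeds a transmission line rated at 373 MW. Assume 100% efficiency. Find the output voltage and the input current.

V_out = V_in × N_out/N_in = 11000 × 4844/296 = 180010 V.
I_out = P/V_out = 3.73×10^8/180010 = 2072.1 A.
I_in = I_out × N_out/N_in = 2072.1 × 4844/296 = 33900 A.

V_out ≈ 180000 V, I_in ≈ 33900 A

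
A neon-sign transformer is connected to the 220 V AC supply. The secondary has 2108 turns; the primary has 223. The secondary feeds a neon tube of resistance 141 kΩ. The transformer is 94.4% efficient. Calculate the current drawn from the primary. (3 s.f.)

I_p ≈ 0.148 A

V_s = 220 × 2108/223 = 2079.6 V.
I_s = V_s/R = 2079.6/141000 = 0.014749 A.
P_out = V_s I_s = 2079.6 × 0.014749 = 30.673 W.
P_in = P_out/η = 30.673/0.944 = 32.493 W.
I_p = P_in/V_p = 32.493/220 = 0.148 A.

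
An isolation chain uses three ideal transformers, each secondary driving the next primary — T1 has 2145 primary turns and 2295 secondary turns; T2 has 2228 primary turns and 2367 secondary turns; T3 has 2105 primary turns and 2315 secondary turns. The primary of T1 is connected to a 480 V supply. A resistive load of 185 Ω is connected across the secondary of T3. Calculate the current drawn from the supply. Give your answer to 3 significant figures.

I_supply ≈ 4.05 A

After T1: V = 480.00 × 2295/2145 = 513.57 V.
After T2: V = 513.57 × 2367/2228 = 545.61 V.
After T3: V = 545.61 × 2315/2105 = 600.04 V.
I_load = 600.04/185 = 3.2434 A, so P_out = 600.04 × 3.2434 = 1946.2 W.
All ideal ⇒ P_in = P_out, so I_supply = 1946.2/480 = 4.05 A.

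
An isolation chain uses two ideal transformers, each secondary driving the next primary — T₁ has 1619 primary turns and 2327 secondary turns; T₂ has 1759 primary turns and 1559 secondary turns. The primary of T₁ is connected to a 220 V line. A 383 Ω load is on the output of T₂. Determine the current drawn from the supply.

After T₁: V = 220.00 × 2327/1619 = 316.21 V.
After T₂: V = 316.21 × 1559/1759 = 280.25 V.
I_load = 280.25/383 = 0.73173 A, so P_out = 280.25 × 0.73173 = 205.07 W.
All ideal ⇒ P_in = P_out, so I_supply = 205.07/220 = 0.932 A.

I_supply ≈ 0.932 A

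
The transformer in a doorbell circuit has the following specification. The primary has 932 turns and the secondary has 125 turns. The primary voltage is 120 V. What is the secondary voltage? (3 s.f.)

V_s/V_p = N_s/N_p, so V_s = 120 × 125/932 = 16.1 V.

V_s ≈ 16.1 V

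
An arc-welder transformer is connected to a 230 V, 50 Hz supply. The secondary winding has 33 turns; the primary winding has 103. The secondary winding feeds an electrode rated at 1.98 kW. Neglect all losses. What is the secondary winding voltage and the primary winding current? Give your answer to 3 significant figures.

V_s = V_p × N_s/N_p = 230 × 33/103 = 73.689 V.
I_s = P/V_s = 1980/73.689 = 26.870 A.
I_p = I_s × N_s/N_p = 26.870 × 33/103 = 8.61 A.

V_s ≈ 73.7 V, I_p ≈ 8.61 A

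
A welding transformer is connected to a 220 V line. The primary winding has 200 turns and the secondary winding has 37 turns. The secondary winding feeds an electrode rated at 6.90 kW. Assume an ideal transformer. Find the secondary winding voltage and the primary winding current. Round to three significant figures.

V_s = V_p × N_s/N_p = 220 × 37/200 = 40.700 V.
I_s = P/V_s = 6900/40.700 = 169.53 A.
I_p = I_s × N_s/N_p = 169.53 × 37/200 = 31.4 A.

V_s ≈ 40.7 V, I_p ≈ 31.4 A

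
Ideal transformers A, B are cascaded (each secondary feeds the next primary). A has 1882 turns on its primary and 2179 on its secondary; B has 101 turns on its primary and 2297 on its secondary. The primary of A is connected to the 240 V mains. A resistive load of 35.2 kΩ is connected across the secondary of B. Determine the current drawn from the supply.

Secondary of A: V = 240.00 × 2179/1882 = 277.87 V.
Secondary of B: V = 277.87 × 2297/101 = 6319.6 V.
I_load = 6319.6/35200 = 0.17953 A, so P_out = 6319.6 × 0.17953 = 1134.6 W.
All ideal ⇒ P_in = P_out, so I_supply = 1134.6/240 = 4.73 A.

I_supply ≈ 4.73 A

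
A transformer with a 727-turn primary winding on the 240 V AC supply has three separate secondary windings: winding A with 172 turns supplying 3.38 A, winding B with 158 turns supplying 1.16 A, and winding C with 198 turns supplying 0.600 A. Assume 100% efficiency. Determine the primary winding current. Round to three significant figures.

V_A = 240 × 172/727 = 56.781 V; V_B = 240 × 158/727 = 52.160 V; V_C = 240 × 198/727 = 65.365 V.
P_out = V_A I_A + V_B I_B + V_C I_C = 56.781×3.38 + 52.160×1.16 + 65.365×0.600 = 191.92 + 60.505 + 39.219 = 291.64 W.
Ideal ⇒ P_in = P_out, so I_p = P_out/V_p = 291.64/240 = 1.22 A.

I_p ≈ 1.22 A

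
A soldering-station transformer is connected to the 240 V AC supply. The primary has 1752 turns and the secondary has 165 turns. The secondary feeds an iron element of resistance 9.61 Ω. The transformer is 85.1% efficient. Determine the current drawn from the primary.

V_s = 240 × 165/1752 = 22.603 V.
I_s = V_s/R = 22.603/9.61 = 2.3520 A.
P_out = V_s I_s = 22.603 × 2.3520 = 53.162 W.
P_in = P_out/η = 53.162/0.851 = 62.470 W.
I_p = P_in/V_p = 62.470/240 = 0.260 A.

I_p ≈ 0.260 A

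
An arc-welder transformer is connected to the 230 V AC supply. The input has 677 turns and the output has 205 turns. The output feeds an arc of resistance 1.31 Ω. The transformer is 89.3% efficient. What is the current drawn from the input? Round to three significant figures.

I_in ≈ 18.0 A

V_out = 230 × 205/677 = 69.645 V.
I_out = V_out/R = 69.645/1.31 = 53.164 A.
P_out = V_out I_out = 69.645 × 53.164 = 3702.7 W.
P_in = P_out/η = 3702.7/0.893 = 4146.3 W.
I_in = P_in/V_in = 4146.3/230 = 18.0 A.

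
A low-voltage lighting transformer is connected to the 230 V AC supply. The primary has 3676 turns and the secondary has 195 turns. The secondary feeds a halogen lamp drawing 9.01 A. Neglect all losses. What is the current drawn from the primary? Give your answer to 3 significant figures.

For an ideal transformer I_p N_p = I_s N_s, so I_p = 9.01 × 195/3676 = 0.478 A.

I_p ≈ 0.478 A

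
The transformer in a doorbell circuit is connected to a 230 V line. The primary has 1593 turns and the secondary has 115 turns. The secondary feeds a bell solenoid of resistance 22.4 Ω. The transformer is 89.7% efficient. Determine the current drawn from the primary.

I_p ≈ 0.0597 A

V_s = 230 × 115/1593 = 16.604 V.
I_s = V_s/R = 16.604/22.4 = 0.74125 A.
P_out = V_s I_s = 16.604 × 0.74125 = 12.308 W.
P_in = P_out/η = 12.308/0.897 = 13.721 W.
I_p = P_in/V_p = 13.721/230 = 0.0597 A.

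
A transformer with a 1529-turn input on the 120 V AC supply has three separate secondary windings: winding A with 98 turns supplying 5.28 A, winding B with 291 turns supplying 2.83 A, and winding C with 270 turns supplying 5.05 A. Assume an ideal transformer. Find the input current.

I_in ≈ 1.77 A

V_A = 120 × 98/1529 = 7.6913 V; V_B = 120 × 291/1529 = 22.838 V; V_C = 120 × 270/1529 = 21.190 V.
P_out = V_A I_A + V_B I_B + V_C I_C = 7.6913×5.28 + 22.838×2.83 + 21.190×5.05 = 40.610 + 64.633 + 107.01 = 212.25 W.
Ideal ⇒ P_in = P_out, so I_in = P_out/V_in = 212.25/120 = 1.77 A.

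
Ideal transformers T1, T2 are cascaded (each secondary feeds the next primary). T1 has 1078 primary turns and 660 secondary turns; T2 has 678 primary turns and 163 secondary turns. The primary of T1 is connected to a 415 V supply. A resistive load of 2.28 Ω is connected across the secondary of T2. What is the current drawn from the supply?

After T1: V = 415.00 × 660/1078 = 254.08 V.
After T2: V = 254.08 × 163/678 = 61.085 V.
I_load = 61.085/2.28 = 26.791 A, so P_out = 61.085 × 26.791 = 1636.5 W.
All ideal ⇒ P_in = P_out, so I_supply = 1636.5/415 = 3.94 A.

I_supply ≈ 3.94 A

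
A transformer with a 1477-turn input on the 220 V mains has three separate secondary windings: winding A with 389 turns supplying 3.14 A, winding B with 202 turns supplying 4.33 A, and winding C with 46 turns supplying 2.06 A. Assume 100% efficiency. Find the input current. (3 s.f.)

I_in ≈ 1.48 A

V_A = 220 × 389/1477 = 57.942 V; V_B = 220 × 202/1477 = 30.088 V; V_C = 220 × 46/1477 = 6.8517 V.
P_out = V_A I_A + V_B I_B + V_C I_C = 57.942×3.14 + 30.088×4.33 + 6.8517×2.06 = 181.94 + 130.28 + 14.115 = 326.33 W.
Ideal ⇒ P_in = P_out, so I_in = P_out/V_in = 326.33/220 = 1.48 A.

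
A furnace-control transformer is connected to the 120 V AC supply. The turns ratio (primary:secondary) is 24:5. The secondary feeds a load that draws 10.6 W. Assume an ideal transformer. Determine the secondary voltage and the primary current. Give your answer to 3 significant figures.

V_s = V_p × N_s/N_p = 120 × 5/24 = 25.000 V.
I_s = P/V_s = 10.6/25.000 = 0.42400 A.
I_p = I_s × N_s/N_p = 0.42400 × 5/24 = 0.0883 A.

V_s ≈ 25.0 V, I_p ≈ 0.0883 A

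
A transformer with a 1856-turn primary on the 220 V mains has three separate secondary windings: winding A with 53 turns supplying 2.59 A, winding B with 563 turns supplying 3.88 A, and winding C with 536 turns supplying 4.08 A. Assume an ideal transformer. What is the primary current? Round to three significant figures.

V_A = 220 × 53/1856 = 6.2823 V; V_B = 220 × 563/1856 = 66.735 V; V_C = 220 × 536/1856 = 63.534 V.
P_out = V_A I_A + V_B I_B + V_C I_C = 6.2823×2.59 + 66.735×3.88 + 63.534×4.08 = 16.271 + 258.93 + 259.22 = 534.42 W.
Ideal ⇒ P_in = P_out, so I_p = P_out/V_p = 534.42/220 = 2.43 A.

I_p ≈ 2.43 A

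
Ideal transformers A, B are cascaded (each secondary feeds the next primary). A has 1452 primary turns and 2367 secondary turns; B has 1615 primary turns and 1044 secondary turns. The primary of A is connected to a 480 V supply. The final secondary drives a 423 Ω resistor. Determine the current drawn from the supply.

I_supply ≈ 1.26 A

After A: V = 480.00 × 2367/1452 = 782.48 V.
After B: V = 782.48 × 1044/1615 = 505.83 V.
I_load = 505.83/423 = 1.1958 A, so P_out = 505.83 × 1.1958 = 604.87 W.
All ideal ⇒ P_in = P_out, so I_supply = 604.87/480 = 1.26 A.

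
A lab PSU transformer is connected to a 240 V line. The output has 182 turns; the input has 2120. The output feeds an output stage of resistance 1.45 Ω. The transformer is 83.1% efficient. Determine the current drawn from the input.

V_out = 240 × 182/2120 = 20.604 V.
I_out = V_out/R = 20.604/1.45 = 14.209 A.
P_out = V_out I_out = 20.604 × 14.209 = 292.77 W.
P_in = P_out/η = 292.77/0.831 = 352.31 W.
I_in = P_in/V_in = 352.31/240 = 1.47 A.

I_in ≈ 1.47 A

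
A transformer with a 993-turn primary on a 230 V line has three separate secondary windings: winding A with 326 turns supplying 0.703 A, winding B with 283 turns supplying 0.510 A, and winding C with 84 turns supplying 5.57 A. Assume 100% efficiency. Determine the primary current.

I_p ≈ 0.847 A

V_A = 230 × 326/993 = 75.509 V; V_B = 230 × 283/993 = 65.549 V; V_C = 230 × 84/993 = 19.456 V.
P_out = V_A I_A + V_B I_B + V_C I_C = 75.509×0.703 + 65.549×0.510 + 19.456×5.57 = 53.083 + 33.430 + 108.37 = 194.88 W.
Ideal ⇒ P_in = P_out, so I_p = P_out/V_p = 194.88/230 = 0.847 A.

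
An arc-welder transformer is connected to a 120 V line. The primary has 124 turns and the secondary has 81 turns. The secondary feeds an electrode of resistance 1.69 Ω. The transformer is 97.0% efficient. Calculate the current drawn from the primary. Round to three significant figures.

V_s = 120 × 81/124 = 78.387 V.
I_s = V_s/R = 78.387/1.69 = 46.383 A.
P_out = V_s I_s = 78.387 × 46.383 = 3635.8 W.
P_in = P_out/η = 3635.8/0.970 = 3748.3 W.
I_p = P_in/V_p = 3748.3/120 = 31.2 A.

I_p ≈ 31.2 A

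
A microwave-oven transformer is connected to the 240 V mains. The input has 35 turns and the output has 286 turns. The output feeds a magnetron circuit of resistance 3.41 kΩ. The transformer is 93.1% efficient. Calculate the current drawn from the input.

V_out = 240 × 286/35 = 1961.1 V.
I_out = V_out/R = 1961.1/3410 = 0.57512 A.
P_out = V_out I_out = 1961.1 × 0.57512 = 1127.9 W.
P_in = P_out/η = 1127.9/0.931 = 1211.5 W.
I_in = P_in/V_in = 1211.5/240 = 5.05 A.

I_in ≈ 5.05 A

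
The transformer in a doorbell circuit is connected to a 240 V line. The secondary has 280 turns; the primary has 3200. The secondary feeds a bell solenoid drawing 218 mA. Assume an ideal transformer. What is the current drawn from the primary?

For an ideal transformer I_p N_p = I_s N_s, so I_p = 0.218 × 280/3200 = 0.0191 A.

I_p ≈ 0.0191 A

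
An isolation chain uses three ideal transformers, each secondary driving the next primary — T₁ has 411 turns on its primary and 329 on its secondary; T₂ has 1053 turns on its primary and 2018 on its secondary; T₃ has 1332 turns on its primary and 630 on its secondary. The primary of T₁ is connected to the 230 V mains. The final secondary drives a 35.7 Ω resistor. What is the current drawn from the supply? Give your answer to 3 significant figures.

I_supply ≈ 3.39 A

After T₁: V = 230.00 × 329/411 = 184.11 V.
After T₂: V = 184.11 × 2018/1053 = 352.84 V.
After T₃: V = 352.84 × 630/1332 = 166.88 V.
I_load = 166.88/35.7 = 4.6746 A, so P_out = 166.88 × 4.6746 = 780.11 W.
All ideal ⇒ P_in = P_out, so I_supply = 780.11/230 = 3.39 A.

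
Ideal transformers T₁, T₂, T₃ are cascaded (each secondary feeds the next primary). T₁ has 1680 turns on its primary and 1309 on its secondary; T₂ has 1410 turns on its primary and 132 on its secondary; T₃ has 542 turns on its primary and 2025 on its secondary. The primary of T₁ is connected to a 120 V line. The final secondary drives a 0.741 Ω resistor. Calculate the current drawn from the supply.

I_supply ≈ 12.0 A

Secondary of T₁: V = 120.00 × 1309/1680 = 93.500 V.
Secondary of T₂: V = 93.500 × 132/1410 = 8.7532 V.
Secondary of T₃: V = 8.7532 × 2025/542 = 32.703 V.
I_load = 32.703/0.741 = 44.134 A, so P_out = 32.703 × 44.134 = 1443.3 W.
All ideal ⇒ P_in = P_out, so I_supply = 1443.3/120 = 12.0 A.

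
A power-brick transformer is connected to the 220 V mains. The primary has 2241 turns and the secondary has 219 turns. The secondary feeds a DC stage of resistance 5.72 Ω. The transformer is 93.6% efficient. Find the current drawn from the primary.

V_s = 220 × 219/2241 = 21.499 V.
I_s = V_s/R = 21.499/5.72 = 3.7586 A.
P_out = V_s I_s = 21.499 × 3.7586 = 80.808 W.
P_in = P_out/η = 80.808/0.936 = 86.333 W.
I_p = P_in/V_p = 86.333/220 = 0.392 A.

I_p ≈ 0.392 A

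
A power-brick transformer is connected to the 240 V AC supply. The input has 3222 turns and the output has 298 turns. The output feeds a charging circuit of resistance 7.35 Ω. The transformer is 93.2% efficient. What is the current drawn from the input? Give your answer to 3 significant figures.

V_out = 240 × 298/3222 = 22.197 V.
I_out = V_out/R = 22.197/7.35 = 3.0201 A.
P_out = V_out I_out = 22.197 × 3.0201 = 67.037 W.
P_in = P_out/η = 67.037/0.932 = 71.928 W.
I_in = P_in/V_in = 71.928/240 = 0.300 A.

I_in ≈ 0.300 A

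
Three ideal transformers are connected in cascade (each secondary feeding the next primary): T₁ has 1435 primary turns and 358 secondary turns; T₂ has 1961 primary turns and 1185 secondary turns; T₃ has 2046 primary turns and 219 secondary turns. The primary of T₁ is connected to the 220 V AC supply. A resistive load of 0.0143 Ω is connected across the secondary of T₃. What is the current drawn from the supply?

After T₁: V = 220.00 × 358/1435 = 54.885 V.
After T₂: V = 54.885 × 1185/1961 = 33.166 V.
After T₃: V = 33.166 × 219/2046 = 3.5500 V.
I_load = 3.5500/0.0143 = 248.25 A, so P_out = 3.5500 × 248.25 = 881.31 W.
All ideal ⇒ P_in = P_out, so I_supply = 881.31/220 = 4.01 A.

I_supply ≈ 4.01 A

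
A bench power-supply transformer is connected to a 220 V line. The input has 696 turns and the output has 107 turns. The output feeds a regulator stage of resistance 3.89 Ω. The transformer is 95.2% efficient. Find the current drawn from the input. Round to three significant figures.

I_in ≈ 1.40 A

V_out = 220 × 107/696 = 33.822 V.
I_out = V_out/R = 33.822/3.89 = 8.6946 A.
P_out = V_out I_out = 33.822 × 8.6946 = 294.07 W.
P_in = P_out/η = 294.07/0.952 = 308.89 W.
I_in = P_in/V_in = 308.89/220 = 1.40 A.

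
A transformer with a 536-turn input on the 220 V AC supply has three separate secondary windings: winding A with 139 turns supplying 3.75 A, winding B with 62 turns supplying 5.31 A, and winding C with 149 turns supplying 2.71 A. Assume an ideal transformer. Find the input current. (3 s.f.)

I_in ≈ 2.34 A

V_A = 220 × 139/536 = 57.052 V; V_B = 220 × 62/536 = 25.448 V; V_C = 220 × 149/536 = 61.157 V.
P_out = V_A I_A + V_B I_B + V_C I_C = 57.052×3.75 + 25.448×5.31 + 61.157×2.71 = 213.95 + 135.13 + 165.73 = 514.81 W.
Ideal ⇒ P_in = P_out, so I_in = P_out/V_in = 514.81/220 = 2.34 A.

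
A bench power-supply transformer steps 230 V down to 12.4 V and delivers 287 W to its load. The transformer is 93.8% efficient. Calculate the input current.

I_in ≈ 1.33 A

P_in = P_out/η = 287/0.938 = 305.97 W.
I_in = P_in/V_in = 305.97/230 = 1.33 A.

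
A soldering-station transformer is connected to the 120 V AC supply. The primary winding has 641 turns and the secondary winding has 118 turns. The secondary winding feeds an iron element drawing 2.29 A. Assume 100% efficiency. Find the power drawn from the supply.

I_p = I_s × N_s/N_p = 2.29 × 118/641 = 0.42156 A.
P = V_p I_p = 120 × 0.42156 = 50.6 W.

P ≈ 50.6 W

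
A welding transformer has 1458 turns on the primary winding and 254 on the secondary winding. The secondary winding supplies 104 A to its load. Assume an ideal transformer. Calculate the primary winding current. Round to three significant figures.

For an ideal transformer I_p/I_s = N_s/N_p, so I_p = 104 × 254/1458 = 18.1 A.

I_p ≈ 18.1 A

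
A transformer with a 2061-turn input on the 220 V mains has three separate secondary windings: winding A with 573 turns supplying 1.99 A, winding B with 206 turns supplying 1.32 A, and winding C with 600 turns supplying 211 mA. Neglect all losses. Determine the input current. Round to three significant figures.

V_A = 220 × 573/2061 = 61.164 V; V_B = 220 × 206/2061 = 21.989 V; V_C = 220 × 600/2061 = 64.047 V.
P_out = V_A I_A + V_B I_B + V_C I_C = 61.164×1.99 + 21.989×1.32 + 64.047×0.211 = 121.72 + 29.026 + 13.514 = 164.26 W.
Ideal ⇒ P_in = P_out, so I_in = P_out/V_in = 164.26/220 = 0.747 A.

I_in ≈ 0.747 A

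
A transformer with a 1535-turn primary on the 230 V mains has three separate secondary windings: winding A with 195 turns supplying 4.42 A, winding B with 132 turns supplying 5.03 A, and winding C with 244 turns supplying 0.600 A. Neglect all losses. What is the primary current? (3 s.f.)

V_A = 230 × 195/1535 = 29.218 V; V_B = 230 × 132/1535 = 19.779 V; V_C = 230 × 244/1535 = 36.560 V.
P_out = V_A I_A + V_B I_B + V_C I_C = 29.218×4.42 + 19.779×5.03 + 36.560×0.600 = 129.14 + 99.486 + 21.936 = 250.57 W.
Ideal ⇒ P_in = P_out, so I_p = P_out/V_p = 250.57/230 = 1.09 A.

I_p ≈ 1.09 A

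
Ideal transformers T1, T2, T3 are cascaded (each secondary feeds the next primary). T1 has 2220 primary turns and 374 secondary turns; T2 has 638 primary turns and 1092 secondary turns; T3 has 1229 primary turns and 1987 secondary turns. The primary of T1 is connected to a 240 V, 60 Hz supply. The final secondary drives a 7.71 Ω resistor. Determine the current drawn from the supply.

I_supply ≈ 6.77 A

Secondary of T1: V = 240.00 × 374/2220 = 40.432 V.
Secondary of T2: V = 40.432 × 1092/638 = 69.204 V.
Secondary of T3: V = 69.204 × 1987/1229 = 111.89 V.
I_load = 111.89/7.71 = 14.512 A, so P_out = 111.89 × 14.512 = 1623.7 W.
All ideal ⇒ P_in = P_out, so I_supply = 1623.7/240 = 6.77 A.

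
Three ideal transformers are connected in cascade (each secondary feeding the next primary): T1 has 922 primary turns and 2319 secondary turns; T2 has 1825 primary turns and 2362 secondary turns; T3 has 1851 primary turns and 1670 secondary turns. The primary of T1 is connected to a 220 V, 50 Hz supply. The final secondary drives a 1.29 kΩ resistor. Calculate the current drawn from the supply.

After T1: V = 220.00 × 2319/922 = 553.34 V.
After T2: V = 553.34 × 2362/1825 = 716.16 V.
After T3: V = 716.16 × 1670/1851 = 646.13 V.
I_load = 646.13/1290 = 0.50088 A, so P_out = 646.13 × 0.50088 = 323.63 W.
All ideal ⇒ P_in = P_out, so I_supply = 323.63/220 = 1.47 A.

I_supply ≈ 1.47 A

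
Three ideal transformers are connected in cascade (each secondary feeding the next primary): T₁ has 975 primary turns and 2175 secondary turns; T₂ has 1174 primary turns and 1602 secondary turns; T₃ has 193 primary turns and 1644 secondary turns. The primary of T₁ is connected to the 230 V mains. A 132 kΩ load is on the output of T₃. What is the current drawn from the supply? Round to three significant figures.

I_supply ≈ 1.17 A

After T₁: V = 230.00 × 2175/975 = 513.08 V.
After T₂: V = 513.08 × 1602/1174 = 700.13 V.
After T₃: V = 700.13 × 1644/193 = 5963.8 V.
I_load = 5963.8/132000 = 0.045180 A, so P_out = 5963.8 × 0.045180 = 269.44 W.
All ideal ⇒ P_in = P_out, so I_supply = 269.44/230 = 1.17 A.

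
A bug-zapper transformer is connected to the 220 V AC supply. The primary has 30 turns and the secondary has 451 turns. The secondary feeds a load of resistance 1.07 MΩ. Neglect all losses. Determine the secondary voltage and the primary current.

V_s = V_p × N_s/N_p = 220 × 451/30 = 3307.3 V.
I_s = V_s/R = 3307.3/(1.07×10^6) = 0.0030910 A.
I_p = I_s × N_s/N_p = 0.0030910 × 451/30 = 0.0465 A.

V_s ≈ 3310 V, I_p ≈ 0.0465 A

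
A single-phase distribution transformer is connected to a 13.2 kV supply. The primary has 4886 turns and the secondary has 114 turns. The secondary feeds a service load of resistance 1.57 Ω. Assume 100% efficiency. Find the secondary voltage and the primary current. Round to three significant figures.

V_s = V_p × N_s/N_p = 13200 × 114/4886 = 307.98 V.
I_s = V_s/R = 307.98/1.57 = 196.17 A.
I_p = I_s × N_s/N_p = 196.17 × 114/4886 = 4.58 A.

V_s ≈ 308 V, I_p ≈ 4.58 A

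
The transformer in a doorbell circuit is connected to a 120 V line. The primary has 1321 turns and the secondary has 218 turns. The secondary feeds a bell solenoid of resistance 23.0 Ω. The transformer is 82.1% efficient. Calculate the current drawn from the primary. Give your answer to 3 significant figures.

V_s = 120 × 218/1321 = 19.803 V.
I_s = V_s/R = 19.803/23.0 = 0.86101 A.
P_out = V_s I_s = 19.803 × 0.86101 = 17.051 W.
P_in = P_out/η = 17.051/0.821 = 20.768 W.
I_p = P_in/V_p = 20.768/120 = 0.173 A.

I_p ≈ 0.173 A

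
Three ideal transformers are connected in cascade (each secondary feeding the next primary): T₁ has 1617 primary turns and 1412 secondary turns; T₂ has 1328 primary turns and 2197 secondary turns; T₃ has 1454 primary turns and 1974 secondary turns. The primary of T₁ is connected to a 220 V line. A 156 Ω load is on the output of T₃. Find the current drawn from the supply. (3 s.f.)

I_supply ≈ 5.42 A

Secondary of T₁: V = 220.00 × 1412/1617 = 192.11 V.
Secondary of T₂: V = 192.11 × 2197/1328 = 317.82 V.
Secondary of T₃: V = 317.82 × 1974/1454 = 431.48 V.
I_load = 431.48/156 = 2.7659 A, so P_out = 431.48 × 2.7659 = 1193.4 W.
All ideal ⇒ P_in = P_out, so I_supply = 1193.4/220 = 5.42 A.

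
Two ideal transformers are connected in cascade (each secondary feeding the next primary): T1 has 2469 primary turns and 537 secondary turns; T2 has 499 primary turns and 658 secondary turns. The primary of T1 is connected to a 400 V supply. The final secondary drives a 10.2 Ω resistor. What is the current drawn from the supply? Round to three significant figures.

I_supply ≈ 3.23 A

After T1: V = 400.00 × 537/2469 = 86.999 V.
After T2: V = 86.999 × 658/499 = 114.72 V.
I_load = 114.72/10.2 = 11.247 A, so P_out = 114.72 × 11.247 = 1290.3 W.
All ideal ⇒ P_in = P_out, so I_supply = 1290.3/400 = 3.23 A.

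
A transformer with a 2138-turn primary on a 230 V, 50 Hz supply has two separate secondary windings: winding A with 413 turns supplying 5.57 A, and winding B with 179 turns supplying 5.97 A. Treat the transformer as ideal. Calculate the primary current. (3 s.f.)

V_A = 230 × 413/2138 = 44.429 V; V_B = 230 × 179/2138 = 19.256 V.
P_out = V_A I_A + V_B I_B = 44.429×5.57 + 19.256×5.97 = 247.47 + 114.96 = 362.43 W.
Ideal ⇒ P_in = P_out, so I_p = P_out/V_p = 362.43/230 = 1.58 A.

I_p ≈ 1.58 A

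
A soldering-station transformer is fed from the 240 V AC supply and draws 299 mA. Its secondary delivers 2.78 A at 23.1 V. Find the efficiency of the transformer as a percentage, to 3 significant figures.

η ≈ 89.5%

P_in = 240 × 0.299 = 71.7600 W.
P_out = 23.1 × 2.78 = 64.2180 W.
η = P_out/P_in = 64.2180/71.7600 = 0.895.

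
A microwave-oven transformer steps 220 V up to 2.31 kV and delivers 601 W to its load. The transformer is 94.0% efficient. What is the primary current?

P_in = P_out/η = 601/0.940 = 639.36 W.
I_p = P_in/V_p = 639.36/220 = 2.91 A.

I_p ≈ 2.91 A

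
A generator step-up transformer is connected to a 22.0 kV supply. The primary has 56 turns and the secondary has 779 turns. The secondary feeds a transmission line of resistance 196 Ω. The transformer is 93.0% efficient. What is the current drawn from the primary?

V_s = 22000 × 779/56 = 306040 V.
I_s = V_s/R = 306040/196 = 1561.4 A.
P_out = V_s I_s = 306040 × 1561.4 = 4.7785×10^8 W.
P_in = P_out/η = 4.7785×10^8/0.930 = 5.1381×10^8 W.
I_p = P_in/V_p = 5.1381×10^8/22000 = 23400 A.

I_p ≈ 23400 A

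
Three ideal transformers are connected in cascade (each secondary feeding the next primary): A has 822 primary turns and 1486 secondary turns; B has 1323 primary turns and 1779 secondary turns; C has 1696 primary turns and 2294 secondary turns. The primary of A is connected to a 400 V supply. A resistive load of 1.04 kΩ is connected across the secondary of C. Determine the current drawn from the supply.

I_supply ≈ 4.16 A

Secondary of A: V = 400.00 × 1486/822 = 723.11 V.
Secondary of B: V = 723.11 × 1779/1323 = 972.35 V.
Secondary of C: V = 972.35 × 2294/1696 = 1315.2 V.
I_load = 1315.2/1040 = 1.2646 A, so P_out = 1315.2 × 1.2646 = 1663.2 W.
All ideal ⇒ P_in = P_out, so I_supply = 1663.2/400 = 4.16 A.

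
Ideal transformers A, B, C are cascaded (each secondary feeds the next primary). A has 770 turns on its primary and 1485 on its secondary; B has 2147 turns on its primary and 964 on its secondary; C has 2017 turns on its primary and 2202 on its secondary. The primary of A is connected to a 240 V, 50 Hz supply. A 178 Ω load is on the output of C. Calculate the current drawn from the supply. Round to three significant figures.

I_supply ≈ 1.20 A

After A: V = 240.00 × 1485/770 = 462.86 V.
After B: V = 462.86 × 964/2147 = 207.82 V.
After C: V = 207.82 × 2202/2017 = 226.88 V.
I_load = 226.88/178 = 1.2746 A, so P_out = 226.88 × 1.2746 = 289.19 W.
All ideal ⇒ P_in = P_out, so I_supply = 289.19/240 = 1.20 A.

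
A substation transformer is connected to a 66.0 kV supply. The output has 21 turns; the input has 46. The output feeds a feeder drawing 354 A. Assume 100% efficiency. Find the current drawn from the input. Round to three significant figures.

For an ideal transformer I_in N_in = I_out N_out, so I_in = 354 × 21/46 = 162 A.

I_in ≈ 162 A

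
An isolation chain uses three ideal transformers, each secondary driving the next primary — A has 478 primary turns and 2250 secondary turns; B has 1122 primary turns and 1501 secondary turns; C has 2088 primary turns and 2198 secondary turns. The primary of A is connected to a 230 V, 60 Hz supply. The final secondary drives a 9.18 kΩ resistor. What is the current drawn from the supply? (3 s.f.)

Secondary of A: V = 230.00 × 2250/478 = 1082.6 V.
Secondary of B: V = 1082.6 × 1501/1122 = 1448.3 V.
Secondary of C: V = 1448.3 × 2198/2088 = 1524.6 V.
I_load = 1524.6/9180 = 0.16608 A, so P_out = 1524.6 × 0.16608 = 253.22 W.
All ideal ⇒ P_in = P_out, so I_supply = 253.22/230 = 1.10 A.

I_supply ≈ 1.10 A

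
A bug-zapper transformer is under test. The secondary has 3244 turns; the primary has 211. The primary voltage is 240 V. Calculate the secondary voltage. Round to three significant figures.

V_s ≈ 3690 V

V_s/V_p = N_s/N_p, so V_s = 240 × 3244/211 = 3690 V.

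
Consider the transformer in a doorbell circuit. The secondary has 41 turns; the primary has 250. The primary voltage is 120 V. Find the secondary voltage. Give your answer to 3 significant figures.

V_s ≈ 19.7 V

V_s/V_p = N_s/N_p, so V_s = 120 × 41/250 = 19.7 V.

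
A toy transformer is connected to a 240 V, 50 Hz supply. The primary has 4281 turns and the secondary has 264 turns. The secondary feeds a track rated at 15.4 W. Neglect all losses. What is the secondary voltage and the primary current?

V_s ≈ 14.8 V, I_p ≈ 0.0642 A

V_s = V_p × N_s/N_p = 240 × 264/4281 = 14.800 V.
I_s = P/V_s = 15.4/14.800 = 1.0405 A.
I_p = I_s × N_s/N_p = 1.0405 × 264/4281 = 0.0642 A.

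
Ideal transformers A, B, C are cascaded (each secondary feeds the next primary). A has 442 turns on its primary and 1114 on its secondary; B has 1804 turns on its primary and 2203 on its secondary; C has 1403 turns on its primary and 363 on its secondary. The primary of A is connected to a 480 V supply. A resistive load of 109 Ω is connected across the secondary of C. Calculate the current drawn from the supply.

After A: V = 480.00 × 1114/442 = 1209.8 V.
After B: V = 1209.8 × 2203/1804 = 1477.3 V.
After C: V = 1477.3 × 363/1403 = 382.24 V.
I_load = 382.24/109 = 3.5067 A, so P_out = 382.24 × 3.5067 = 1340.4 W.
All ideal ⇒ P_in = P_out, so I_supply = 1340.4/480 = 2.79 A.

I_supply ≈ 2.79 A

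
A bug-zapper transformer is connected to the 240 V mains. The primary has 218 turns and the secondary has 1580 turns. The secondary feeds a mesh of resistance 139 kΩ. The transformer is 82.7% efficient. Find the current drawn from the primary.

V_s = 240 × 1580/218 = 1739.4 V.
I_s = V_s/R = 1739.4/139000 = 0.012514 A.
P_out = V_s I_s = 1739.4 × 0.012514 = 21.768 W.
P_in = P_out/η = 21.768/0.827 = 26.321 W.
I_p = P_in/V_p = 26.321/240 = 0.110 A.

I_p ≈ 0.110 A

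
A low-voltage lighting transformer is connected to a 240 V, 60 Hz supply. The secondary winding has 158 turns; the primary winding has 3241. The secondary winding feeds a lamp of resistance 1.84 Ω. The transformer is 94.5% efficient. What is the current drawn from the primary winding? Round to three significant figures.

I_p ≈ 0.328 A

V_s = 240 × 158/3241 = 11.700 V.
I_s = V_s/R = 11.700/1.84 = 6.3587 A.
P_out = V_s I_s = 11.700 × 6.3587 = 74.398 W.
P_in = P_out/η = 74.398/0.945 = 78.728 W.
I_p = P_in/V_p = 78.728/240 = 0.328 A.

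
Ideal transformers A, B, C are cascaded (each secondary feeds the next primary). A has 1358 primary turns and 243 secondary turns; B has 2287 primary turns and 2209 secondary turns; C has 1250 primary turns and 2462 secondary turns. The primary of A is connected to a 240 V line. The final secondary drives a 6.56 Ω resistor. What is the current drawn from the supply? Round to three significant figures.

I_supply ≈ 4.24 A

Secondary of A: V = 240.00 × 243/1358 = 42.946 V.
Secondary of B: V = 42.946 × 2209/2287 = 41.481 V.
Secondary of C: V = 41.481 × 2462/1250 = 81.701 V.
I_load = 81.701/6.56 = 12.454 A, so P_out = 81.701 × 12.454 = 1017.5 W.
All ideal ⇒ P_in = P_out, so I_supply = 1017.5/240 = 4.24 A.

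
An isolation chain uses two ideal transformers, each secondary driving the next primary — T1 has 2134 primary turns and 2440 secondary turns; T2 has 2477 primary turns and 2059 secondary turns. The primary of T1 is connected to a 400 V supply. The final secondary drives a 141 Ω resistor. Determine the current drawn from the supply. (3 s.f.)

I_supply ≈ 2.56 A

After T1: V = 400.00 × 2440/2134 = 457.36 V.
After T2: V = 457.36 × 2059/2477 = 380.18 V.
I_load = 380.18/141 = 2.6963 A, so P_out = 380.18 × 2.6963 = 1025.1 W.
All ideal ⇒ P_in = P_out, so I_supply = 1025.1/400 = 2.56 A.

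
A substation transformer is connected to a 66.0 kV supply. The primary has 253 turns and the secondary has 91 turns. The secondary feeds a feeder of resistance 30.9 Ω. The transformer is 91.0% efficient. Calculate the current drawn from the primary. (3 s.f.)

I_p ≈ 304 A

V_s = 66000 × 91/253 = 23739 V.
I_s = V_s/R = 23739/30.9 = 768.26 A.
P_out = V_s I_s = 23739 × 768.26 = 1.8238×10^7 W.
P_in = P_out/η = 1.8238×10^7/0.910 = 2.0041×10^7 W.
I_p = P_in/V_p = 2.0041×10^7/66000 = 304 A.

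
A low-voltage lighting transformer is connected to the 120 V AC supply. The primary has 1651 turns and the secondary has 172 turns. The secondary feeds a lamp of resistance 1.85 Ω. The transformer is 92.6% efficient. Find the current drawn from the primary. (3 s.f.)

V_s = 120 × 172/1651 = 12.502 V.
I_s = V_s/R = 12.502/1.85 = 6.7576 A.
P_out = V_s I_s = 12.502 × 6.7576 = 84.480 W.
P_in = P_out/η = 84.480/0.926 = 91.231 W.
I_p = P_in/V_p = 91.231/120 = 0.760 A.

I_p ≈ 0.760 A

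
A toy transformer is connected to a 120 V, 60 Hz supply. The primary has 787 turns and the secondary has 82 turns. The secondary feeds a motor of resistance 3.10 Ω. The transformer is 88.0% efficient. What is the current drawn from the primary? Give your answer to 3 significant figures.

I_p ≈ 0.478 A

V_s = 120 × 82/787 = 12.503 V.
I_s = V_s/R = 12.503/3.10 = 4.0333 A.
P_out = V_s I_s = 12.503 × 4.0333 = 50.429 W.
P_in = P_out/η = 50.429/0.880 = 57.306 W.
I_p = P_in/V_p = 57.306/120 = 0.478 A.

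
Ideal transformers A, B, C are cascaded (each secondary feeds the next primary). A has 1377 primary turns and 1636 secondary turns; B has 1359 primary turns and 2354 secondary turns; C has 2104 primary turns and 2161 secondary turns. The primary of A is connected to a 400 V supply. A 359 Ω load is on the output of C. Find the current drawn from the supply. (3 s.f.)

I_supply ≈ 4.98 A

Secondary of A: V = 400.00 × 1636/1377 = 475.24 V.
Secondary of B: V = 475.24 × 2354/1359 = 823.18 V.
Secondary of C: V = 823.18 × 2161/2104 = 845.48 V.
I_load = 845.48/359 = 2.3551 A, so P_out = 845.48 × 2.3551 = 1991.2 W.
All ideal ⇒ P_in = P_out, so I_supply = 1991.2/400 = 4.98 A.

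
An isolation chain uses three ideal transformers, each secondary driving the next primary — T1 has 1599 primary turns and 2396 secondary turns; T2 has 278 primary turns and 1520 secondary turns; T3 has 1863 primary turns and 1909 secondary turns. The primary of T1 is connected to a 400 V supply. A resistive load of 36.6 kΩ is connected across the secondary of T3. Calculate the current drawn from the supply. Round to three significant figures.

I_supply ≈ 0.770 A

After T1: V = 400.00 × 2396/1599 = 599.37 V.
After T2: V = 599.37 × 1520/278 = 3277.2 V.
After T3: V = 3277.2 × 1909/1863 = 3358.1 V.
I_load = 3358.1/36600 = 0.091751 A, so P_out = 3358.1 × 0.091751 = 308.11 W.
All ideal ⇒ P_in = P_out, so I_supply = 308.11/400 = 0.770 A.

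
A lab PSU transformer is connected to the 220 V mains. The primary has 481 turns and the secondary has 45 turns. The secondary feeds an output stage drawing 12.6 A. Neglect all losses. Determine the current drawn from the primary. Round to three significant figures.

For an ideal transformer I_p N_p = I_s N_s, so I_p = 12.6 × 45/481 = 1.18 A.

I_p ≈ 1.18 A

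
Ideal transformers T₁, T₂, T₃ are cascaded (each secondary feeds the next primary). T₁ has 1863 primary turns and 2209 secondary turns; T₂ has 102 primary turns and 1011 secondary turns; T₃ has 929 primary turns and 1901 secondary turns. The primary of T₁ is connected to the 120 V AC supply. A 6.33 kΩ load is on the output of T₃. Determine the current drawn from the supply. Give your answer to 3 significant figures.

After T₁: V = 120.00 × 2209/1863 = 142.29 V.
After T₂: V = 142.29 × 1011/102 = 1410.3 V.
After T₃: V = 1410.3 × 1901/929 = 2885.9 V.
I_load = 2885.9/6330 = 0.45591 A, so P_out = 2885.9 × 0.45591 = 1315.7 W.
All ideal ⇒ P_in = P_out, so I_supply = 1315.7/120 = 11.0 A.

I_supply ≈ 11.0 A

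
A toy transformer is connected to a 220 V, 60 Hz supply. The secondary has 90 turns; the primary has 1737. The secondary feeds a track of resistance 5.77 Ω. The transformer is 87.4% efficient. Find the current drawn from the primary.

I_p ≈ 0.117 A

V_s = 220 × 90/1737 = 11.399 V.
I_s = V_s/R = 11.399/5.77 = 1.9756 A.
P_out = V_s I_s = 11.399 × 1.9756 = 22.519 W.
P_in = P_out/η = 22.519/0.874 = 25.766 W.
I_p = P_in/V_p = 25.766/220 = 0.117 A.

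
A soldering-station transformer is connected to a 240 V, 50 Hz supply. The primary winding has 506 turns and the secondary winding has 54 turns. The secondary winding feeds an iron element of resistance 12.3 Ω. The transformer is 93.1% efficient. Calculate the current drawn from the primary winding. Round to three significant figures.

V_s = 240 × 54/506 = 25.613 V.
I_s = V_s/R = 25.613/12.3 = 2.0823 A.
P_out = V_s I_s = 25.613 × 2.0823 = 53.334 W.
P_in = P_out/η = 53.334/0.931 = 57.287 W.
I_p = P_in/V_p = 57.287/240 = 0.239 A.

I_p ≈ 0.239 A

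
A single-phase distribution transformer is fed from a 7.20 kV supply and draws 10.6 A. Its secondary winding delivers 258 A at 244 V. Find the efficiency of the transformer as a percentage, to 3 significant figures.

P_in = 7200 × 10.6 = 76320.0 W.
P_out = 244 × 258 = 62952.0 W.
η = P_out/P_in = 62952.0/76320.0 = 0.825.

η ≈ 82.5%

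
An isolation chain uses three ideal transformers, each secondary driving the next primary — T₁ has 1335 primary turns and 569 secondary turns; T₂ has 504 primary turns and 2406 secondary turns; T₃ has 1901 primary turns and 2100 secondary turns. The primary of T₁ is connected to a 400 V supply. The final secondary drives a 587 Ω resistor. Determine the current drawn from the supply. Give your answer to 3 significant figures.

Secondary of T₁: V = 400.00 × 569/1335 = 170.49 V.
Secondary of T₂: V = 170.49 × 2406/504 = 813.87 V.
Secondary of T₃: V = 813.87 × 2100/1901 = 899.07 V.
I_load = 899.07/587 = 1.5316 A, so P_out = 899.07 × 1.5316 = 1377.0 W.
All ideal ⇒ P_in = P_out, so I_supply = 1377.0/400 = 3.44 A.

I_supply ≈ 3.44 A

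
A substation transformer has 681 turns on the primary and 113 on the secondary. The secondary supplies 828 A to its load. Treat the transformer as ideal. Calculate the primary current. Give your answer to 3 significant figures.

I_p ≈ 137 A

For an ideal transformer I_p/I_s = N_s/N_p, so I_p = 828 × 113/681 = 137 A.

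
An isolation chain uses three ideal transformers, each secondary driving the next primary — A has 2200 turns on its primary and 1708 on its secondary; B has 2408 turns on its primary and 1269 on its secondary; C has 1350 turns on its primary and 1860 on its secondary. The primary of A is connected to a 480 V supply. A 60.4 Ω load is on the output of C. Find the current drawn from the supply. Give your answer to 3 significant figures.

I_supply ≈ 2.53 A

After A: V = 480.00 × 1708/2200 = 372.65 V.
After B: V = 372.65 × 1269/2408 = 196.39 V.
After C: V = 196.39 × 1860/1350 = 270.58 V.
I_load = 270.58/60.4 = 4.4798 A, so P_out = 270.58 × 4.4798 = 1212.1 W.
All ideal ⇒ P_in = P_out, so I_supply = 1212.1/480 = 2.53 A.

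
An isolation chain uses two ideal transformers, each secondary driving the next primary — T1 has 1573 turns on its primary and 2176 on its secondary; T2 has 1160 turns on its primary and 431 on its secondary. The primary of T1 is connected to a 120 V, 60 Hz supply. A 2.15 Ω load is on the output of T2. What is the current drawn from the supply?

After T1: V = 120.00 × 2176/1573 = 166.00 V.
After T2: V = 166.00 × 431/1160 = 61.678 V.
I_load = 61.678/2.15 = 28.687 A, so P_out = 61.678 × 28.687 = 1769.4 W.
All ideal ⇒ P_in = P_out, so I_supply = 1769.4/120 = 14.7 A.

I_supply ≈ 14.7 A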